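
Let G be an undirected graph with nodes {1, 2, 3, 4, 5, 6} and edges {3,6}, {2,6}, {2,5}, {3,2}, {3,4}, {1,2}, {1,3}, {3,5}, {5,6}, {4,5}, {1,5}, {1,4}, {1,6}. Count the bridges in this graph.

0

The edges on the cycle 3-2-5-3 are not bridges since each lies on that cycle.
Every edge lies on some cycle, so there are no bridges.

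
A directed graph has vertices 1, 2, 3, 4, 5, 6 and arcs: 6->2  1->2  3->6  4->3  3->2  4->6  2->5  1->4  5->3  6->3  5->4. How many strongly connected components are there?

2

{2, 3, 4, 5, 6} are all mutually reachable — one SCC of size 5.
{1} is an SCC by itself.
That gives 2 strongly connected components.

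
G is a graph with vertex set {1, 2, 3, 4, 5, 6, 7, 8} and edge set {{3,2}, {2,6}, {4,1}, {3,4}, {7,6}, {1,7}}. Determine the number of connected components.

3

5 is isolated — a component by itself.
8 is isolated — a component by itself.
Starting from 1 we can reach 1, 2, 3, 4, 6, 7. That is one component of size 6.
Total: 3 components.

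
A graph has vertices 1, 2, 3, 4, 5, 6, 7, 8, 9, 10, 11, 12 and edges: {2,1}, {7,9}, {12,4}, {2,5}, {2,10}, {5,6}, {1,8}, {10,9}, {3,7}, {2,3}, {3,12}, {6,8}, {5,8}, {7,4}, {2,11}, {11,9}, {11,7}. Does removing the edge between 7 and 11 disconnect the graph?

No

After removing 7–11, the path 7-9-11 still connects them, so the edge is not a bridge.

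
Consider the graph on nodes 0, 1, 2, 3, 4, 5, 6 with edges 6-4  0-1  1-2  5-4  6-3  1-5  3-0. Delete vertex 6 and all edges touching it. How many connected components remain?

1

With 6 gone, the remaining components are: {0, 1, 2, 3, 4, 5}.
That is 1 component.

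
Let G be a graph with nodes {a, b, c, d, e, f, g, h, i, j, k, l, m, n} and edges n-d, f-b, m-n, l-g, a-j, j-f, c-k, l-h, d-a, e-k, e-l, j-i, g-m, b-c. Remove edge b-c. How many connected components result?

b and c are still connected via b-f-j-a-d-n-m-g-l-e-k-c, so the component count stays at 1.

1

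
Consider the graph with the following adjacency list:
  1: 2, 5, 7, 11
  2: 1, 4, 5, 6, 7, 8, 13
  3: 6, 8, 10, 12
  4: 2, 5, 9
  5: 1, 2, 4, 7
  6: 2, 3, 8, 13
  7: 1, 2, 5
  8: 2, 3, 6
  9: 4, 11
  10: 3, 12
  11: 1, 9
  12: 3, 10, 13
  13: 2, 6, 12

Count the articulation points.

1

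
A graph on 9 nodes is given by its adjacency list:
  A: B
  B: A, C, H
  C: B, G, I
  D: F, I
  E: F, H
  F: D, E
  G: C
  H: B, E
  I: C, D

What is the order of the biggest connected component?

9

Starting from A we can reach A, B, C, D, E, F, G, H, I. That is one component of size 9.
The largest has 9 vertices.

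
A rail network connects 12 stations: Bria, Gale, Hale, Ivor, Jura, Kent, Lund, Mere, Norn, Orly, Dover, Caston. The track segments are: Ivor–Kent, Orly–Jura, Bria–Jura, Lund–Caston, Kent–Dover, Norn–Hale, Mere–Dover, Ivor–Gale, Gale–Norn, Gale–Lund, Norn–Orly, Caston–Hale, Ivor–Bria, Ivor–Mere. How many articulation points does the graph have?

Removing Ivor increases the component count from 1 to 2, so Ivor is a cut vertex.
By contrast removing Orly leaves 1 component; it is not a cut vertex. No other vertex is a cut vertex either.

1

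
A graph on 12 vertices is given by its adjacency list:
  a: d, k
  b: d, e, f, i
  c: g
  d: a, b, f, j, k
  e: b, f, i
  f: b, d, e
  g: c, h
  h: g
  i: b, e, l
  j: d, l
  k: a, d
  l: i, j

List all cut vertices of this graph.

Removing d increases the component count from 2 to 3, so d is a cut vertex.
Removing g increases the component count from 2 to 3, so g is a cut vertex.
By contrast removing b leaves 2 components; it is not a cut vertex. No other vertex is a cut vertex either.

d, g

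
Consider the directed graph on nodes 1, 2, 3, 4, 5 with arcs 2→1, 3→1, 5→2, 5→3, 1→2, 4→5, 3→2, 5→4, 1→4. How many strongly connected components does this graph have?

{1, 2, 3, 4, 5} are all mutually reachable — one SCC of size 5.
That gives 1 strongly connected component.

1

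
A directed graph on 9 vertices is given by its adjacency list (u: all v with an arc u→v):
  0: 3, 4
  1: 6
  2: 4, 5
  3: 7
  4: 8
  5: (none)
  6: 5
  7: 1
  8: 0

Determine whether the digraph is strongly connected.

There is no directed path from 5 to 2, so the graph is not strongly connected.

No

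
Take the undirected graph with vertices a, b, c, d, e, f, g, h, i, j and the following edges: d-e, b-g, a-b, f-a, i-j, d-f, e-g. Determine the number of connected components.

4

h is isolated — a component by itself.
c is isolated — a component by itself.
Starting from i we can reach i, j. That is one component of size 2.
Starting from a we can reach a, b, d, e, f, g. That is one component of size 6.
Total: 4 components.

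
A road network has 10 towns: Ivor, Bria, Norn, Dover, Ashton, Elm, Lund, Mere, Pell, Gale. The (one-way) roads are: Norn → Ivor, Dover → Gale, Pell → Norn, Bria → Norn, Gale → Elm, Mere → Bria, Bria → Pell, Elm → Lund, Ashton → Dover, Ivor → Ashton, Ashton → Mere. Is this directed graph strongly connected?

No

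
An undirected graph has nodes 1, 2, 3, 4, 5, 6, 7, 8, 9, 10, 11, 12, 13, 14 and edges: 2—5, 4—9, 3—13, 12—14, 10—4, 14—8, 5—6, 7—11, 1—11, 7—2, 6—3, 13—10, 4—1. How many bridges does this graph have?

3

The edges on the cycle 7-2-5-6-3-13-10-4-1-11-7 are not bridges since each lies on that cycle.
But removing 14—8 disconnects 14 from 8; removing 12—14 disconnects 12 from 14; removing 9—4 disconnects 9 from 4 — these are bridges.
That makes 3 bridges.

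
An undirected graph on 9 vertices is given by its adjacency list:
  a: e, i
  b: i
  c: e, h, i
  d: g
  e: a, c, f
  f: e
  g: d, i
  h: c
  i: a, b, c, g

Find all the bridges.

The edges on the cycle a-e-c-i-a are not bridges since each lies on that cycle.
But removing e-f disconnects e from f; removing i-g disconnects i from g; removing i-b disconnects i from b; removing c-h disconnects c from h — these are bridges.
In total 5 edges are bridges.

b-i, c-h, d-g, e-f, g-i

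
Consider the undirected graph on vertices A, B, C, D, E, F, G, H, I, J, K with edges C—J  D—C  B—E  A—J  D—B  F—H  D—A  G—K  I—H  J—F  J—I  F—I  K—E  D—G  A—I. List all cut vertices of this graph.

D

Removing D increases the component count from 1 to 2, so D is a cut vertex.
By contrast removing I leaves 1 component; it is not a cut vertex. No other vertex is a cut vertex either.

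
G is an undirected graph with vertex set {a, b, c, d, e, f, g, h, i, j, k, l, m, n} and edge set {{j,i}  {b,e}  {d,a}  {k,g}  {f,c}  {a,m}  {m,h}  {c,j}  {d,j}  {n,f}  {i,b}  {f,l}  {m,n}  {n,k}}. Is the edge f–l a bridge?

Yes

Removing f–l leaves no path between f and l: the component count goes from 1 to 2. So it is a bridge.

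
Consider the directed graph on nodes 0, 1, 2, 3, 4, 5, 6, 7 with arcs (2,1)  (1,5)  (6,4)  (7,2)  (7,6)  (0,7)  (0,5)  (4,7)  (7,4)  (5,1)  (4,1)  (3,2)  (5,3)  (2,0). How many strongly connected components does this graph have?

1

{0, 1, 2, 3, 4, 5, 6, 7} are all mutually reachable — one SCC of size 8.
That gives 1 strongly connected component.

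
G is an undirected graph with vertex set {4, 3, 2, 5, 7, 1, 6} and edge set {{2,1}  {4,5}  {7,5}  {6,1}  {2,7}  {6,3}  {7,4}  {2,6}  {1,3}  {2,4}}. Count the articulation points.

1

Removing 2 increases the component count from 1 to 2, so 2 is a cut vertex.
By contrast removing 3 leaves 1 component; it is not a cut vertex. No other vertex is a cut vertex either.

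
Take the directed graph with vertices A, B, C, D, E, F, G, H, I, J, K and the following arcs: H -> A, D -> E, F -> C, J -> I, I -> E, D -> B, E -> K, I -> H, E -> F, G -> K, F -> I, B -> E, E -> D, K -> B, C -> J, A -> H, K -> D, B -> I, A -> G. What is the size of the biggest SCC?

{A, B, C, D, E, F, G, H, I, J, K} are all mutually reachable — one SCC of size 11.
The largest has 11 vertices.

11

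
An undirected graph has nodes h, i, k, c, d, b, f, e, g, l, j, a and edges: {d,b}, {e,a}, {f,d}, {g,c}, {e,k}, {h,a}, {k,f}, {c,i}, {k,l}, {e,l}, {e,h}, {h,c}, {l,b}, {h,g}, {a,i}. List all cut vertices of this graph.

Removing e increases the component count from 2 to 3, so e is a cut vertex.
By contrast removing a leaves 2 components; it is not a cut vertex. No other vertex is a cut vertex either.

e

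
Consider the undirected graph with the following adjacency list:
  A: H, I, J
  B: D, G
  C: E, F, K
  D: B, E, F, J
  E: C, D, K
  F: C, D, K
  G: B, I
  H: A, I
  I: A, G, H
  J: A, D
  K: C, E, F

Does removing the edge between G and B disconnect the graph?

No

After removing G-B, the path G-I-A-J-D-B still connects them, so the edge is not a bridge.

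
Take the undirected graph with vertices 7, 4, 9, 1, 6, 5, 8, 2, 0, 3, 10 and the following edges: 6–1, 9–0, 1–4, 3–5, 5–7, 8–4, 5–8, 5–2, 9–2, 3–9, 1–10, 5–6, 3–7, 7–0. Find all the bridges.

1-10

The edges on the cycle 3-9-2-5-3 are not bridges since each lies on that cycle.
But removing 1–10 disconnects 1 from 10 — this is a bridge.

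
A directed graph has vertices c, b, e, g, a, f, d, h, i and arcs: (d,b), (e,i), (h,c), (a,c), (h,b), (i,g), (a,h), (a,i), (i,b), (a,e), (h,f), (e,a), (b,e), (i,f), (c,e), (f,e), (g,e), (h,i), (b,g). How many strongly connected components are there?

{a, b, c, e, f, g, h, i} are all mutually reachable — one SCC of size 8.
{d} is an SCC by itself.
That gives 2 strongly connected components.

2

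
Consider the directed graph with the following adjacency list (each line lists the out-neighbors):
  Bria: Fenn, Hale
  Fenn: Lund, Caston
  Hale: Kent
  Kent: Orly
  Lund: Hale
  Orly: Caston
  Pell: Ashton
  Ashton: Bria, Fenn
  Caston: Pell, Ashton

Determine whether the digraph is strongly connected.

Yes

From Lund we can reach every vertex (Bria, Fenn, Hale, Kent, Lund, Orly, Pell, Ashton, Caston), and every vertex can reach Lund (Bria, Fenn, Hale, Kent, Lund, Orly, Pell, Ashton, Caston). So the whole graph is one strongly connected component.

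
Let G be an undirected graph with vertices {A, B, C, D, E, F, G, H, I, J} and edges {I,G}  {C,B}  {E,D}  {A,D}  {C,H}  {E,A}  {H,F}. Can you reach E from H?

No

The component containing H is {B, C, F, H}, and E is not in it.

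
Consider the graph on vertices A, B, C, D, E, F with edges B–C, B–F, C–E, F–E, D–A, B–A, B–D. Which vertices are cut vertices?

Removing B increases the component count from 1 to 2, so B is a cut vertex.
By contrast removing A leaves 1 component; it is not a cut vertex. No other vertex is a cut vertex either.

B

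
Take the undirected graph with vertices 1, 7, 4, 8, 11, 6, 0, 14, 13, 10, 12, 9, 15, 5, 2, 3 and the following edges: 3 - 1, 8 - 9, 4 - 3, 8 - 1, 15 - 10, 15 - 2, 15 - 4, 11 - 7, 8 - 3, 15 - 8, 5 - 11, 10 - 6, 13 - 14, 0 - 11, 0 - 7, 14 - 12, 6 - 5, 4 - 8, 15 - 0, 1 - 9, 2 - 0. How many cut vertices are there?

2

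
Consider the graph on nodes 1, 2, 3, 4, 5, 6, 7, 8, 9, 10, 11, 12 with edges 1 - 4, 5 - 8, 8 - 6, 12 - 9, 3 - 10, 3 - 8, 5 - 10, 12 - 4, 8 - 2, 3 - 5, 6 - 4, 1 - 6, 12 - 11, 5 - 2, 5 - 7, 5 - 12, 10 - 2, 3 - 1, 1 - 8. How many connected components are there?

Starting from 1 we can reach 1, 2, 3, 4, 5, 6, 7, 8, 9, 10, 11, 12. That is one component of size 12.
Total: 1 component.

1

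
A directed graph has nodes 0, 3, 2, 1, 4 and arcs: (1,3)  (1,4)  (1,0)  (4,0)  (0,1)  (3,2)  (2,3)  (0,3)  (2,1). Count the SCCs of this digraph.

1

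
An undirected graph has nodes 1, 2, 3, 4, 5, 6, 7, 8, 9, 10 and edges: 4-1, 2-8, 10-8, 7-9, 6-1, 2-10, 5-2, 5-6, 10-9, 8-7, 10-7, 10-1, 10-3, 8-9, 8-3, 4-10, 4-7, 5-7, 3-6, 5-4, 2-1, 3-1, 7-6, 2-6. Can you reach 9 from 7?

Yes

From 7 we can reach 1, 2, 3, 4, 5, 6, 7, 8, 9, 10, which includes 9.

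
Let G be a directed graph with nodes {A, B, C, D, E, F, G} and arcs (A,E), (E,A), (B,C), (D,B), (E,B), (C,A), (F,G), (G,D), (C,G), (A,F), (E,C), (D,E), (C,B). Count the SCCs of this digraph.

1

{A, B, C, D, E, F, G} are all mutually reachable — one SCC of size 7.
That gives 1 strongly connected component.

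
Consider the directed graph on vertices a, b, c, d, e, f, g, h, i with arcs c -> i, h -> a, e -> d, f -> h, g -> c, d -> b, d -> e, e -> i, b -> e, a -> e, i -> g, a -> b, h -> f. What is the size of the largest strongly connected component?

{c, g, i} are all mutually reachable — one SCC of size 3.
{b, d, e} are all mutually reachable — one SCC of size 3.
{f, h} are all mutually reachable — one SCC of size 2.
{a} is an SCC by itself.
The largest has 3 vertices.

3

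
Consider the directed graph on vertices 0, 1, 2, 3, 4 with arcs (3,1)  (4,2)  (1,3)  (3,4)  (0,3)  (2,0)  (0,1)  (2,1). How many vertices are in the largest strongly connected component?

{0, 1, 2, 3, 4} are all mutually reachable — one SCC of size 5.
The largest has 5 vertices.

5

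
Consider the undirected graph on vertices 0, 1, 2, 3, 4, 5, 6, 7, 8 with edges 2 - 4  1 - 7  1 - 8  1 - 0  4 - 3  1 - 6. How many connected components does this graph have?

5 is isolated — a component by itself.
Starting from 2 we can reach 2, 3, 4. That is one component of size 3.
Starting from 0 we can reach 0, 1, 6, 7, 8. That is one component of size 5.
Total: 3 components.

3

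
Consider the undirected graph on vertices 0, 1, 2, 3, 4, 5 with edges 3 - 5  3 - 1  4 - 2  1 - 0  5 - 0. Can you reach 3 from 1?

From 1 we can reach 0, 1, 3, 5, which includes 3.

Yes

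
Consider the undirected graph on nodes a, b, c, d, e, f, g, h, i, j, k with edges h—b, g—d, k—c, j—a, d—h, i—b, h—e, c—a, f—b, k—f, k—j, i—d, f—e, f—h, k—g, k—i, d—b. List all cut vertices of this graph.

k

Removing k increases the component count from 1 to 2, so k is a cut vertex.
By contrast removing c leaves 1 component; it is not a cut vertex. No other vertex is a cut vertex either.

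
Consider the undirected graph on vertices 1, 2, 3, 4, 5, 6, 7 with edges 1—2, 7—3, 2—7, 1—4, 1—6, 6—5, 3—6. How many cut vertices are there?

2

Removing 1 increases the component count from 1 to 2, so 1 is a cut vertex.
Removing 6 increases the component count from 1 to 2, so 6 is a cut vertex.
By contrast removing 5 leaves 1 component; it is not a cut vertex. No other vertex is a cut vertex either.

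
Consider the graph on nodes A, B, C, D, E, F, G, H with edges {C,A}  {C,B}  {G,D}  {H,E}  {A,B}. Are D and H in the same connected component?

No

The component containing D is {D, G}, and H is not in it.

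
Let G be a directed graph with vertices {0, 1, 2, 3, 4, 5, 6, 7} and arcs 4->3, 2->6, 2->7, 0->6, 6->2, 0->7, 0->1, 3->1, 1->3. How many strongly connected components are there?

6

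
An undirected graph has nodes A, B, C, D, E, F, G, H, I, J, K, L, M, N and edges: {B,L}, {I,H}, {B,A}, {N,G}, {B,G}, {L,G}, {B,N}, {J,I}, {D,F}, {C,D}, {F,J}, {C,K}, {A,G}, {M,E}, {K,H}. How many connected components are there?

Starting from E we can reach E, M. That is one component of size 2.
Starting from A we can reach A, B, G, L, N. That is one component of size 5.
Starting from C we can reach C, D, F, H, I, J, K. That is one component of size 7.
Total: 3 components.

3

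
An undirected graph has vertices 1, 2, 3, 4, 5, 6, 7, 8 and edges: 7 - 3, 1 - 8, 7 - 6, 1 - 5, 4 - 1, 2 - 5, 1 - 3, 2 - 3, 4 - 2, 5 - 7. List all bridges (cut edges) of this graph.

The edges on the cycle 2-5-7-3-2 are not bridges since each lies on that cycle.
But removing 6 - 7 disconnects 6 from 7; removing 8 - 1 disconnects 8 from 1 — these are bridges.

1-8, 6-7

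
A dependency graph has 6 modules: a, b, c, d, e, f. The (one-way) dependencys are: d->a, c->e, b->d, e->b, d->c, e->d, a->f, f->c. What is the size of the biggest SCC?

{a, b, c, d, e, f} are all mutually reachable — one SCC of size 6.
The largest has 6 vertices.

6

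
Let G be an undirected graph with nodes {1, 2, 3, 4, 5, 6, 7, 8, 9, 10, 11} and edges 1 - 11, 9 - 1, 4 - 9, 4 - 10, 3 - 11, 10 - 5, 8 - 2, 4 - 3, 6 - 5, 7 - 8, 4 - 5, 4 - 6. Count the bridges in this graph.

The edges on the cycle 4-9-1-11-3-4 are not bridges since each lies on that cycle.
But removing 7 - 8 disconnects 7 from 8; removing 8 - 2 disconnects 8 from 2 — these are bridges.
That makes 2 bridges.

2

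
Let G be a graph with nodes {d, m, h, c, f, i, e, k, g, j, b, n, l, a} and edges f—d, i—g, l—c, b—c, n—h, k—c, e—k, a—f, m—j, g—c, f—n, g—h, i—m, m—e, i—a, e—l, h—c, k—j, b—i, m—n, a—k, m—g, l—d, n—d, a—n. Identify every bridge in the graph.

none

The edges on the cycle m-e-l-d-n-m are not bridges since each lies on that cycle.
Every edge lies on some cycle, so there are no bridges.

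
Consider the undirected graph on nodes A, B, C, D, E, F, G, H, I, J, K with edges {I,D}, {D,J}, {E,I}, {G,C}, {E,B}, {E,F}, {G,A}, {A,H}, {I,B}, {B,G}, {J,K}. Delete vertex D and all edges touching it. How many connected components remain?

With D gone, the remaining components are: {J, K}; {A, B, C, E, F, G, H, I}.
That is 2 components.

2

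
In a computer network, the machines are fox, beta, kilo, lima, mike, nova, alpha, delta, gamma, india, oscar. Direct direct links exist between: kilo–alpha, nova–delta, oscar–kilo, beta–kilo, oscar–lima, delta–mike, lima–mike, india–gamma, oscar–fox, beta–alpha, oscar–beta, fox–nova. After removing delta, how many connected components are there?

2

With delta gone, the remaining components are: {gamma, india}; {fox, beta, kilo, lima, mike, nova, alpha, oscar}.
That is 2 components.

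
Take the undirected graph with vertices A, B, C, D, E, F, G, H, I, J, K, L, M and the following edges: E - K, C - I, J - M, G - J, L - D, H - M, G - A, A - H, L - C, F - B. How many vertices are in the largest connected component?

5

Starting from B we can reach B, F. That is one component of size 2.
Starting from E we can reach E, K. That is one component of size 2.
Starting from C we can reach C, D, I, L. That is one component of size 4.
Starting from A we can reach A, G, H, J, M. That is one component of size 5.
The largest has 5 vertices.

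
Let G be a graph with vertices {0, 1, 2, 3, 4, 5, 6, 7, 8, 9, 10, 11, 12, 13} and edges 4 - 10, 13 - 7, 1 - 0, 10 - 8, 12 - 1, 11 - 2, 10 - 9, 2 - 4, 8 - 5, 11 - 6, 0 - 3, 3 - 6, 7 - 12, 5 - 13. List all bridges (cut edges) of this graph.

10-9

The edges on the cycle 11-2-4-10-8-5-13-7-12-1-0-3-6-11 are not bridges since each lies on that cycle.
But removing 10 - 9 disconnects 10 from 9 — this is a bridge.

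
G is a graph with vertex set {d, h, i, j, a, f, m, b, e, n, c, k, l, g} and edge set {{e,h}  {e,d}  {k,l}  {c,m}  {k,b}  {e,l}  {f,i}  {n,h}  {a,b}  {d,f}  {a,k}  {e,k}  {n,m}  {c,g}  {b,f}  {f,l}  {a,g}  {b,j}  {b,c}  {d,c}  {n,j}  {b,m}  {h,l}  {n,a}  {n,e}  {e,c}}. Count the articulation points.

1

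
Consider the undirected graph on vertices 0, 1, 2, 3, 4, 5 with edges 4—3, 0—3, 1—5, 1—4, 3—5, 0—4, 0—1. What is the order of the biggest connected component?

2 is isolated — a component by itself.
Starting from 0 we can reach 0, 1, 3, 4, 5. That is one component of size 5.
The largest has 5 vertices.

5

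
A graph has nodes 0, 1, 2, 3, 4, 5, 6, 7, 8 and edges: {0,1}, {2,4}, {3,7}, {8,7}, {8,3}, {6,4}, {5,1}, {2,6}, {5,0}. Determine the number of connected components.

Starting from 0 we can reach 0, 1, 5. That is one component of size 3.
Starting from 2 we can reach 2, 4, 6. That is one component of size 3.
Starting from 3 we can reach 3, 7, 8. That is one component of size 3.
Total: 3 components.

3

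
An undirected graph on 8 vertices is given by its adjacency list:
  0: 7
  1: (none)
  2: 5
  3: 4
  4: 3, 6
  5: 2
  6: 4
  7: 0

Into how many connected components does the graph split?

4

1 is isolated — a component by itself.
Starting from 2 we can reach 2, 5. That is one component of size 2.
Starting from 0 we can reach 0, 7. That is one component of size 2.
Starting from 3 we can reach 3, 4, 6. That is one component of size 3.
Total: 4 components.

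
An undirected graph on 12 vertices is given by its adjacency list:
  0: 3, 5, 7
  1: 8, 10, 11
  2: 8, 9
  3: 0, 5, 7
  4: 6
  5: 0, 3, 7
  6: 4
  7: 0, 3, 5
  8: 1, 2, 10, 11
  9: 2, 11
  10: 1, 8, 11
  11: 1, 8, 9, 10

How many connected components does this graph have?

3

Starting from 4 we can reach 4, 6. That is one component of size 2.
Starting from 0 we can reach 0, 3, 5, 7. That is one component of size 4.
Starting from 1 we can reach 1, 2, 8, 9, 10, 11. That is one component of size 6.
Total: 3 components.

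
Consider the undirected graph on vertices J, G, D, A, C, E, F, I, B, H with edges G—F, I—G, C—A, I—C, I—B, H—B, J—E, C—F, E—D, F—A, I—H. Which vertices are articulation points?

E, I

Removing E increases the component count from 2 to 3, so E is a cut vertex.
Removing I increases the component count from 2 to 3, so I is a cut vertex.
By contrast removing D leaves 2 components; it is not a cut vertex. No other vertex is a cut vertex either.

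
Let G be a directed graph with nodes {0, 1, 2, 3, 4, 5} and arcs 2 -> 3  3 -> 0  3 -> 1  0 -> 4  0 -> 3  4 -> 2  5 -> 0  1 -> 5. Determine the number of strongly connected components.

1

{0, 1, 2, 3, 4, 5} are all mutually reachable — one SCC of size 6.
That gives 1 strongly connected component.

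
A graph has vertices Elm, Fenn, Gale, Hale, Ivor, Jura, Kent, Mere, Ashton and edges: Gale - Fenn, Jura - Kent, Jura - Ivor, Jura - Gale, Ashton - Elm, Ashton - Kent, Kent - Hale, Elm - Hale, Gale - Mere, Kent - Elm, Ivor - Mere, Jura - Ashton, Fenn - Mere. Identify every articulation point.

Removing Jura increases the component count from 1 to 2, so Jura is a cut vertex.
By contrast removing Mere leaves 1 component; it is not a cut vertex. No other vertex is a cut vertex either.

Jura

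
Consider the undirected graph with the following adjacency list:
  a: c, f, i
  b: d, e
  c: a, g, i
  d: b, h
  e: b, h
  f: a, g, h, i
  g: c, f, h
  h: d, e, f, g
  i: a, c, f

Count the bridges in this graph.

The edges on the cycle h-d-b-e-h are not bridges since each lies on that cycle.
Every edge lies on some cycle, so there are no bridges.

0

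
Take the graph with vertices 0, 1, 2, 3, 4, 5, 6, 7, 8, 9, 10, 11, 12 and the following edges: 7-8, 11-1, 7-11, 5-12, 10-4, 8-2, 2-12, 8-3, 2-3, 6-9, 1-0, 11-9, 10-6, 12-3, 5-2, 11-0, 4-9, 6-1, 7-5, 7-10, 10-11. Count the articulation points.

1

Removing 7 increases the component count from 1 to 2, so 7 is a cut vertex.
By contrast removing 11 leaves 1 component; it is not a cut vertex. No other vertex is a cut vertex either.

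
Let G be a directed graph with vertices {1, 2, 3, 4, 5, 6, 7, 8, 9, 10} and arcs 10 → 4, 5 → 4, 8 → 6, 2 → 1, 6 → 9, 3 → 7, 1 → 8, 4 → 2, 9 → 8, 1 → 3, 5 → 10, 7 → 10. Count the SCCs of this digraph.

3

{1, 2, 3, 4, 7, 10} are all mutually reachable — one SCC of size 6.
{6, 8, 9} are all mutually reachable — one SCC of size 3.
{5} is an SCC by itself.
That gives 3 strongly connected components.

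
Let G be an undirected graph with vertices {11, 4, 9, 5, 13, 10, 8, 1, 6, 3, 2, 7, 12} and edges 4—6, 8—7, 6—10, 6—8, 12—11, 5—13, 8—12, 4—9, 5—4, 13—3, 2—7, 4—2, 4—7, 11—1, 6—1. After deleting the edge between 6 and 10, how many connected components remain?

2

Before removal there is 1 component.
6—10 is a bridge — removing it separates 6's side from 10's side.
After removal: 2 components.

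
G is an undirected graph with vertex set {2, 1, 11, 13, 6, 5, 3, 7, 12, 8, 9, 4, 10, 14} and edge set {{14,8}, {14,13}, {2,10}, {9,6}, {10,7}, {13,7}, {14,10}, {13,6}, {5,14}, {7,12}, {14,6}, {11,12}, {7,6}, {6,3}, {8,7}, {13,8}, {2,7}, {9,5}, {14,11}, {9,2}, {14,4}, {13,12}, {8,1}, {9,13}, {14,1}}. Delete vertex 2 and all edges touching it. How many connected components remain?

1

With 2 gone, the remaining components are: {1, 3, 4, 5, 6, 7, 8, 9, 10, 11, 12, 13, 14}.
That is 1 component.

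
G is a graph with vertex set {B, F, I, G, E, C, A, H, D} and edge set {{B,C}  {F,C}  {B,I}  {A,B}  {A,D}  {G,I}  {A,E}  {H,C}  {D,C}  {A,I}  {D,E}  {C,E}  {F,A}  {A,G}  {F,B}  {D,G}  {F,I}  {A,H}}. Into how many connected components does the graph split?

1

Starting from A we can reach A, B, C, D, E, F, G, H, I. That is one component of size 9.
Total: 1 component.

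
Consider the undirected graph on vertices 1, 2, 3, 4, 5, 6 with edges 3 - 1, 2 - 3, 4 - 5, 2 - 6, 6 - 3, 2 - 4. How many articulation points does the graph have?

3

Removing 2 increases the component count from 1 to 2, so 2 is a cut vertex.
Removing 3 increases the component count from 1 to 2, so 3 is a cut vertex.
Removing 4 increases the component count from 1 to 2, so 4 is a cut vertex.
By contrast removing 5 leaves 1 component; it is not a cut vertex. No other vertex is a cut vertex either.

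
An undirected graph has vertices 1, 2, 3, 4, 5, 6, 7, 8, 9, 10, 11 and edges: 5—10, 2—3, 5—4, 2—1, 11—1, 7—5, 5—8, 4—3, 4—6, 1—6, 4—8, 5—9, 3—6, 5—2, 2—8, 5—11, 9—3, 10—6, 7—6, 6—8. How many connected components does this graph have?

1

Starting from 1 we can reach 1, 2, 3, 4, 5, 6, 7, 8, 9, 10, 11. That is one component of size 11.
Total: 1 component.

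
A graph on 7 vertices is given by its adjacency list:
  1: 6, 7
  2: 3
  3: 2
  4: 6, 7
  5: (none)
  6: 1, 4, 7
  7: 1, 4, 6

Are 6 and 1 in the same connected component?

From 6 we can reach 1, 4, 6, 7, which includes 1.

Yes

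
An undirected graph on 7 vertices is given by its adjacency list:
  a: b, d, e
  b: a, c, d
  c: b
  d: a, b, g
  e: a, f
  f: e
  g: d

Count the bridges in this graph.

The edges on the cycle a-d-b-a are not bridges since each lies on that cycle.
But removing d-g disconnects d from g; removing b-c disconnects b from c; removing e-f disconnects e from f; removing a-e disconnects a from e — these are bridges.
That makes 4 bridges.

4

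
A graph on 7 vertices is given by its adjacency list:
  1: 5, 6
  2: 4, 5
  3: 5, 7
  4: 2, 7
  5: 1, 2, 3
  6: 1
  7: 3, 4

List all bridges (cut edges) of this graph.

1-5, 1-6

The edges on the cycle 7-4-2-5-3-7 are not bridges since each lies on that cycle.
But removing 1-6 disconnects 1 from 6; removing 5-1 disconnects 5 from 1 — these are bridges.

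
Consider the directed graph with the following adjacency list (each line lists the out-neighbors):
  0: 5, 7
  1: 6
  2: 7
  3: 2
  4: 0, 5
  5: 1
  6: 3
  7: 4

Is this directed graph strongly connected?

From 7 we can reach every vertex (0, 1, 2, 3, 4, 5, 6, 7), and every vertex can reach 7 (0, 1, 2, 3, 4, 5, 6, 7). So the whole graph is one strongly connected component.

Yes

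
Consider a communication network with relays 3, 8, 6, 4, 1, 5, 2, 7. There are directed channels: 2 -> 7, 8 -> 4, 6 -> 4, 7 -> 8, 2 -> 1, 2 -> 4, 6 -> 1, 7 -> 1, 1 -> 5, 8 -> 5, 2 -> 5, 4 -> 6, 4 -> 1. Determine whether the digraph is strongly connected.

No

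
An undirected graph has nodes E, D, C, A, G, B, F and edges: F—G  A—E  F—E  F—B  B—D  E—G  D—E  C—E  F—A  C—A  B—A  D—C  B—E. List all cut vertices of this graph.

Removing F, for instance, still leaves 1 component. No single vertex removal increases the component count — the graph has no articulation points.

none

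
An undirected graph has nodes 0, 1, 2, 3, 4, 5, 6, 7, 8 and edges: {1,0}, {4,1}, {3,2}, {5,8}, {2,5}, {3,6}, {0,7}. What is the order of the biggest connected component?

5

Starting from 0 we can reach 0, 1, 4, 7. That is one component of size 4.
Starting from 2 we can reach 2, 3, 5, 6, 8. That is one component of size 5.
The largest has 5 vertices.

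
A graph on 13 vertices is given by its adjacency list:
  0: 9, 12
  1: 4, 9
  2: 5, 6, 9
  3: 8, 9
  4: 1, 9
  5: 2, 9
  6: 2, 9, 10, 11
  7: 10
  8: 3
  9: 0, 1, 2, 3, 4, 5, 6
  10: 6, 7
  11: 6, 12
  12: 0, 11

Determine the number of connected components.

1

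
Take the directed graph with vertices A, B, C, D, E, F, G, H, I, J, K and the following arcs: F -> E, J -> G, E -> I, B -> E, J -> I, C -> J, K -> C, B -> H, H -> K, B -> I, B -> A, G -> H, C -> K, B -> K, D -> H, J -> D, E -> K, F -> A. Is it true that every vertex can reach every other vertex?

No

There is no directed path from B to F, so the graph is not strongly connected.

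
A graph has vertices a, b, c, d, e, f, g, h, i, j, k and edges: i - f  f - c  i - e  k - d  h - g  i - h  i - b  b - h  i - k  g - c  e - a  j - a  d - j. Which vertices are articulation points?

Removing i increases the component count from 1 to 2, so i is a cut vertex.
By contrast removing a leaves 1 component; it is not a cut vertex. No other vertex is a cut vertex either.

i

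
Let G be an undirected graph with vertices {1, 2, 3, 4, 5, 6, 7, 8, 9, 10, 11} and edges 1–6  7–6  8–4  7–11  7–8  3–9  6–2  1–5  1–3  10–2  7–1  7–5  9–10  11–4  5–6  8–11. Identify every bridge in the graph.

The edges on the cycle 7-1-3-9-10-2-6-7 are not bridges since each lies on that cycle.
Every edge lies on some cycle, so there are no bridges.

none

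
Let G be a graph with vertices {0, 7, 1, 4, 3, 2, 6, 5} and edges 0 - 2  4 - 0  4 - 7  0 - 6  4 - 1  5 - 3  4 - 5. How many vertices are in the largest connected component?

Starting from 0 we can reach 0, 1, 2, 3, 4, 5, 6, 7. That is one component of size 8.
The largest has 8 vertices.

8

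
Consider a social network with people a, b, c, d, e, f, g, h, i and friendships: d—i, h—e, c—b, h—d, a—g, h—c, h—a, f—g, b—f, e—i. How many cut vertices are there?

1

Removing h increases the component count from 1 to 2, so h is a cut vertex.
By contrast removing g leaves 1 component; it is not a cut vertex. No other vertex is a cut vertex either.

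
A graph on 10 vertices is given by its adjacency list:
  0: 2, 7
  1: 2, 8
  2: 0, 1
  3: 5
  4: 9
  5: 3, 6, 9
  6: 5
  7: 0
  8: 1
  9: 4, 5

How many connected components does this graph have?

2

Starting from 3 we can reach 3, 4, 5, 6, 9. That is one component of size 5.
Starting from 0 we can reach 0, 1, 2, 7, 8. That is one component of size 5.
Total: 2 components.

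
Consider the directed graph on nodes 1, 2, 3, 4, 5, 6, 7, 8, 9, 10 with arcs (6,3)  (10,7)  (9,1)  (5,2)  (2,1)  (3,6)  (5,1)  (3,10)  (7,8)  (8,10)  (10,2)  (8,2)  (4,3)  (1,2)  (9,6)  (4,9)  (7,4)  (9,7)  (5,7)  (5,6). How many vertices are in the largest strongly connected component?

7

{3, 4, 6, 7, 8, 9, 10} are all mutually reachable — one SCC of size 7.
{1, 2} are all mutually reachable — one SCC of size 2.
{5} is an SCC by itself.
The largest has 7 vertices.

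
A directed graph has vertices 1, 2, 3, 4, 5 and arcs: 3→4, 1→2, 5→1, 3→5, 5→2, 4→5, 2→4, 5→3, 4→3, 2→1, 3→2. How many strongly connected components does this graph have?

1

{1, 2, 3, 4, 5} are all mutually reachable — one SCC of size 5.
That gives 1 strongly connected component.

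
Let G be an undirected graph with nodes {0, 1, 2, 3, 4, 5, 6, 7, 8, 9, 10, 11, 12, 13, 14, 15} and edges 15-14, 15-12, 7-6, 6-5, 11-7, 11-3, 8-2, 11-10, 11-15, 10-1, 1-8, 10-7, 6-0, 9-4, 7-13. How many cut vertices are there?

Removing 1 increases the component count from 2 to 3, so 1 is a cut vertex.
Removing 6 increases the component count from 2 to 4, so 6 is a cut vertex.
Removing 7 increases the component count from 2 to 4, so 7 is a cut vertex.
Likewise 8, 10, 11, 15 are cut vertices.
By contrast removing 9 leaves 2 components; it is not a cut vertex. No other vertex is a cut vertex either.

7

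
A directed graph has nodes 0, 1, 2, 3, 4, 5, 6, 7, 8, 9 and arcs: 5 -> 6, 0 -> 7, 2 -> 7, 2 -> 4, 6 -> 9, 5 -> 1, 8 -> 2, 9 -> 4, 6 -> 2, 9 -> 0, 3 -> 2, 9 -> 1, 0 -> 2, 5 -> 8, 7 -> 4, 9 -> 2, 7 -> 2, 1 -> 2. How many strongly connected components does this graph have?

{2, 7} are all mutually reachable — one SCC of size 2.
{3} is an SCC by itself.
{4} is an SCC by itself.
{9} is an SCC by itself.
{8} is an SCC by itself.
(and 4 more singleton SCCs)
That gives 9 strongly connected components.

9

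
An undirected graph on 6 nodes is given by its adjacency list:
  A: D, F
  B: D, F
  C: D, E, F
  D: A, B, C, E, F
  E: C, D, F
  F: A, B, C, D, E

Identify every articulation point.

none

Removing E, for instance, still leaves 1 component. No single vertex removal increases the component count — the graph has no articulation points.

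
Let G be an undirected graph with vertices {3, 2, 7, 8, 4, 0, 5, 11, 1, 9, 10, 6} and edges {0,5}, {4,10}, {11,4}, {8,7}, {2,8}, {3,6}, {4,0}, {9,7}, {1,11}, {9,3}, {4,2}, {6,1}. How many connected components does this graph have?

1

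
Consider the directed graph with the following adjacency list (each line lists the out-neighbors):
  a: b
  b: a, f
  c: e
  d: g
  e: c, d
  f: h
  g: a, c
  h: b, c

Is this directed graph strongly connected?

Yes

From e we can reach every vertex (a, b, c, d, e, f, g, h), and every vertex can reach e (a, b, c, d, e, f, g, h). So the whole graph is one strongly connected component.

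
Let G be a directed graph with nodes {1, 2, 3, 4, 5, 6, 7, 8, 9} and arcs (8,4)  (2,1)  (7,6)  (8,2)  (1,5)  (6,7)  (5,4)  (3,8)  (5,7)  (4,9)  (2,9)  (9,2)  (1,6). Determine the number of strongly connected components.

{1, 2, 4, 5, 9} are all mutually reachable — one SCC of size 5.
{6, 7} are all mutually reachable — one SCC of size 2.
{3} is an SCC by itself.
{8} is an SCC by itself.
That gives 4 strongly connected components.

4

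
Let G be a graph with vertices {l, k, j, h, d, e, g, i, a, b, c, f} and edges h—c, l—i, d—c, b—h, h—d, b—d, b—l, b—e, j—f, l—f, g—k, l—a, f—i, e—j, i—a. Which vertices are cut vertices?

Removing b increases the component count from 2 to 3, so b is a cut vertex.
By contrast removing e leaves 2 components; it is not a cut vertex. No other vertex is a cut vertex either.

b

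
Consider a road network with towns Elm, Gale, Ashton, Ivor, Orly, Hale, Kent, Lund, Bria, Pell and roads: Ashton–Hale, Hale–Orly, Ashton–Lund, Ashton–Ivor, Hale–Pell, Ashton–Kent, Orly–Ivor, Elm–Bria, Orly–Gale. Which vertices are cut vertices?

Removing Hale increases the component count from 2 to 3, so Hale is a cut vertex.
Removing Orly increases the component count from 2 to 3, so Orly is a cut vertex.
Removing Ashton increases the component count from 2 to 4, so Ashton is a cut vertex.
By contrast removing Ivor leaves 2 components; it is not a cut vertex. No other vertex is a cut vertex either.

Hale, Orly, Ashton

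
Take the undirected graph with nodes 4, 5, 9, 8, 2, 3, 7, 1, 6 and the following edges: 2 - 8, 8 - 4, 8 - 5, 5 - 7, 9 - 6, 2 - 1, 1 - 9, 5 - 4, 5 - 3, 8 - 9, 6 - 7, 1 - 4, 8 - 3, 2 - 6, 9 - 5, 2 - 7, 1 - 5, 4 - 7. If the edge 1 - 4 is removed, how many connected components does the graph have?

1 and 4 are still connected via 1-5-4, so the component count stays at 1.

1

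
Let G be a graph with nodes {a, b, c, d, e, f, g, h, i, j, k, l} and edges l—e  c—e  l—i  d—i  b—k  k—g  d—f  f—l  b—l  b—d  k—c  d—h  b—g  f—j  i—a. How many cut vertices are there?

3

Removing d increases the component count from 1 to 2, so d is a cut vertex.
Removing f increases the component count from 1 to 2, so f is a cut vertex.
Removing i increases the component count from 1 to 2, so i is a cut vertex.
By contrast removing g leaves 1 component; it is not a cut vertex. No other vertex is a cut vertex either.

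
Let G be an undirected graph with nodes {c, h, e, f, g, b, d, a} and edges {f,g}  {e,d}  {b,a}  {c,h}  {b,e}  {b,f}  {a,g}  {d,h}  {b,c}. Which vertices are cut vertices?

b

Removing b increases the component count from 1 to 2, so b is a cut vertex.
By contrast removing f leaves 1 component; it is not a cut vertex. No other vertex is a cut vertex either.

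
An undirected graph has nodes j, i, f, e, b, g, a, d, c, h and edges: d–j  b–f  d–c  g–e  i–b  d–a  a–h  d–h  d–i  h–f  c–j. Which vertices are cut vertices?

Removing d increases the component count from 2 to 3, so d is a cut vertex.
By contrast removing b leaves 2 components; it is not a cut vertex. No other vertex is a cut vertex either.

d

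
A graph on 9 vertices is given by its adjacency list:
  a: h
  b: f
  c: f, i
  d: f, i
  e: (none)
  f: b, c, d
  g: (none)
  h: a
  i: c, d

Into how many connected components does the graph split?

g is isolated — a component by itself.
e is isolated — a component by itself.
Starting from a we can reach a, h. That is one component of size 2.
Starting from b we can reach b, c, d, f, i. That is one component of size 5.
Total: 4 components.

4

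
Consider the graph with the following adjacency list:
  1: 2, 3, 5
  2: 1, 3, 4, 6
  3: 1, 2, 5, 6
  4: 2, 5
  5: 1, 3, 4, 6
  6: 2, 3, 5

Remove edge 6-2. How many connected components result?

6 and 2 are still connected via 6-3-2, so the component count stays at 1.

1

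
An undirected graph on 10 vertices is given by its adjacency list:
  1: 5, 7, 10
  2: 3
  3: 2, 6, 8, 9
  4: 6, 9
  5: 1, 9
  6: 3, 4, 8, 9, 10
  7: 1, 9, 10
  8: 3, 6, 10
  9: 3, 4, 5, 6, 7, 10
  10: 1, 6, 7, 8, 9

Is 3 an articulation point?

Yes

Deleting 3 raises the number of components from 1 to 2, so 3 is a cut vertex.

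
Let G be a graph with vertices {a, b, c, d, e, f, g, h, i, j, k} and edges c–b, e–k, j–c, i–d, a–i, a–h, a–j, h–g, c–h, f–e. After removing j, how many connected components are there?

With j gone, the remaining components are: {e, f, k}; {a, b, c, d, g, h, i}.
That is 2 components.

2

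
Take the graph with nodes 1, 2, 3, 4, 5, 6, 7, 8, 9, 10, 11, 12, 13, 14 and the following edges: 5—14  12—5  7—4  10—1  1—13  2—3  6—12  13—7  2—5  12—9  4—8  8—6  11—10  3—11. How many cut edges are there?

The edges on the cycle 2-3-11-10-1-13-7-4-8-6-12-5-2 are not bridges since each lies on that cycle.
But removing 5—14 disconnects 5 from 14; removing 12—9 disconnects 12 from 9 — these are bridges.
That makes 2 bridges.

2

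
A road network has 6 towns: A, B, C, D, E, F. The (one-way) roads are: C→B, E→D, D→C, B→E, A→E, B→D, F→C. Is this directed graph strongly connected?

No

There is no directed path from C to A, so the graph is not strongly connected.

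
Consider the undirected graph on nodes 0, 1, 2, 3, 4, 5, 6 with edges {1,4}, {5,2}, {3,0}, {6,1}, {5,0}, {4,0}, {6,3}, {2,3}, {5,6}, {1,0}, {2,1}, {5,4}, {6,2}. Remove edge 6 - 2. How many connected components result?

6 and 2 are still connected via 6-5-2, so the component count stays at 1.

1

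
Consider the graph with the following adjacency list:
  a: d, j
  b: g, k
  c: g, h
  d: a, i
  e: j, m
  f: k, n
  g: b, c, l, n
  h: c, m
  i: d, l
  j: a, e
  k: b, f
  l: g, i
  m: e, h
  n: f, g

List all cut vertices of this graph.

Removing g increases the component count from 1 to 2, so g is a cut vertex.
By contrast removing i leaves 1 component; it is not a cut vertex. No other vertex is a cut vertex either.

g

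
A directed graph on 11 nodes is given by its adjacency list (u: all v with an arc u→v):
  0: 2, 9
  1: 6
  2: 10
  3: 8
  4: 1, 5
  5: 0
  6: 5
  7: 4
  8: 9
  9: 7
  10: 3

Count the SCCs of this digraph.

{0, 1, 2, 3, 4, 5, 6, 7, 8, 9, 10} are all mutually reachable — one SCC of size 11.
That gives 1 strongly connected component.

1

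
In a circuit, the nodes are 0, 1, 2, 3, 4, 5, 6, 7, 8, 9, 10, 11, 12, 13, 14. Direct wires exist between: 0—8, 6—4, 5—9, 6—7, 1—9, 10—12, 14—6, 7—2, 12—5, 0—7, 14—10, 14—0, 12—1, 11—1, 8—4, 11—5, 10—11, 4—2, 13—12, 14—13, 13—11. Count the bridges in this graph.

The edges on the cycle 11-1-9-5-11 are not bridges since each lies on that cycle.
Every edge lies on some cycle, so there are no bridges.

0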